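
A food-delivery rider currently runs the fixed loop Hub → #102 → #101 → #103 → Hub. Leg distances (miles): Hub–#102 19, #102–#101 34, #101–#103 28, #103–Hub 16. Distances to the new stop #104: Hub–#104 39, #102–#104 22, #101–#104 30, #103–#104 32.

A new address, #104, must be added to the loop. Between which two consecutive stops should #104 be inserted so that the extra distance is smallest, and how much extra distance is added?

Minimum extra distance: 18 miles, inserting #104 between #102 and #101.

Insertion cost between consecutive stops i–j is d(i,#104) + d(#104,j) − d(i,j):
  between Hub and #102: 39 + 22 − 19 = 42
  between #102 and #101: 22 + 30 − 34 = 18
  between #101 and #103: 30 + 32 − 28 = 34
  between #103 and Hub: 32 + 39 − 16 = 55
Cheapest insertion is between #102 and #101, adding 18.
New total = 97 + 18 = 115.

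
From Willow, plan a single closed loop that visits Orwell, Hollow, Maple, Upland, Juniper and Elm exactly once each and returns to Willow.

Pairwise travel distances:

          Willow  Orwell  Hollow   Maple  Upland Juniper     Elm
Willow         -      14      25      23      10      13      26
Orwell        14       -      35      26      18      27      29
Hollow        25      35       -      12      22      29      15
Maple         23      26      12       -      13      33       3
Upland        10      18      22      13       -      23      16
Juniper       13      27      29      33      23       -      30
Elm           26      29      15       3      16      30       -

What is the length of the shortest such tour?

105 — the shortest possible round trip.

Willow → Orwell → Hollow → Maple → Upland → Juniper → Elm → Willow: 14+35+12+13+23+30+26 = 153
Willow → Orwell → Hollow → Maple → Upland → Elm → Juniper → Willow: 14+35+12+13+16+30+13 = 133
Willow → Orwell → Hollow → Maple → Juniper → Upland → Elm → Willow: 14+35+12+33+23+16+26 = 159
Willow → Orwell → Hollow → Maple → Juniper → Elm → Upland → Willow: 14+35+12+33+30+16+10 = 150
Willow → Orwell → Hollow → Maple → Elm → Upland → Juniper → Willow: 14+35+12+3+16+23+13 = 116
Willow → Orwell → Hollow → Maple → Elm → Juniper → Upland → Willow: 14+35+12+3+30+23+10 = 127
Willow → Orwell → Hollow → Upland → Maple → Juniper → Elm → Willow: 14+35+22+13+33+30+26 = 173
Willow → Orwell → Hollow → Upland → Maple → Elm → Juniper → Willow: 14+35+22+13+3+30+13 = 130
… (352 more)
Willow → Orwell → Upland → Maple → Elm → Hollow → Juniper → Willow: 14+18+13+3+15+29+13 = 105  ← best
The minimum is 105.
One optimal route: Willow → Orwell → Upland → Maple → Elm → Hollow → Juniper → Willow (or its reverse).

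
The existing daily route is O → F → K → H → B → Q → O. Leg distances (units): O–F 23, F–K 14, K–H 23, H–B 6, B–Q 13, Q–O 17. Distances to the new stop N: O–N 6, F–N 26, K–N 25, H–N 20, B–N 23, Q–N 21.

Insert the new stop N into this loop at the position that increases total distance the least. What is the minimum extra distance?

+9 — insert N between O and F.

Insertion cost between consecutive stops i–j is d(i,N) + d(N,j) − d(i,j):
  between O and F: 6 + 26 − 23 = 9
  between F and K: 26 + 25 − 14 = 37
  between K and H: 25 + 20 − 23 = 22
  between H and B: 20 + 23 − 6 = 37
  between B and Q: 23 + 21 − 13 = 31
  between Q and O: 21 + 6 − 17 = 10
Cheapest insertion is between O and F, adding 9.
New total = 96 + 9 = 105.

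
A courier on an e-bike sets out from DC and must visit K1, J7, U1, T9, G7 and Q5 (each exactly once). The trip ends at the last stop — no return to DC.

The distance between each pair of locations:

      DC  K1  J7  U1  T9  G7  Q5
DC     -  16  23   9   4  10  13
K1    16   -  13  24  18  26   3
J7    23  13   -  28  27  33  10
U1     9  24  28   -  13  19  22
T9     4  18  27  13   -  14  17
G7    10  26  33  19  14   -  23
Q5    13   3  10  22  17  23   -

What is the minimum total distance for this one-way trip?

Minimum one-way distance = 73.

There are 6! = 720 possible orderings.
DC → K1 → J7 → U1 → T9 → G7 → Q5: 16+13+28+13+14+23 = 107
DC → K1 → J7 → U1 → T9 → Q5 → G7: 16+13+28+13+17+23 = 110
DC → K1 → J7 → U1 → G7 → T9 → Q5: 16+13+28+19+14+17 = 107
DC → K1 → J7 → U1 → G7 → Q5 → T9: 16+13+28+19+23+17 = 116
DC → K1 → J7 → U1 → Q5 → T9 → G7: 16+13+28+22+17+14 = 110
DC → K1 → J7 → U1 → Q5 → G7 → T9: 16+13+28+22+23+14 = 116
DC → K1 → J7 → T9 → U1 → G7 → Q5: 16+13+27+13+19+23 = 111
DC → K1 → J7 → T9 → U1 → Q5 → G7: 16+13+27+13+22+23 = 114
… (712 more)
DC → U1 → G7 → T9 → K1 → Q5 → J7: 9+19+14+18+3+10 = 73  ← best
The minimum is 73.
One shortest path: DC → U1 → G7 → T9 → K1 → Q5 → J7.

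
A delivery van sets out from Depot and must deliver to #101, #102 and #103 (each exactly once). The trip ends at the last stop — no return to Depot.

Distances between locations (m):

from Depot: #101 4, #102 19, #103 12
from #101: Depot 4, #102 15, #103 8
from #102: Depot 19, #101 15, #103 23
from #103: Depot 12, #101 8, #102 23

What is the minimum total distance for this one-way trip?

There are 3! = 6 possible orderings.
Depot - #101 - #102 - #103: 4+15+23 = 42
Depot - #101 - #103 - #102: 4+8+23 = 35
Depot - #102 - #101 - #103: 19+15+8 = 42
Depot - #102 - #103 - #101: 19+23+8 = 50
Depot - #103 - #101 - #102: 12+8+15 = 35
Depot - #103 - #102 - #101: 12+23+15 = 50
The minimum is 35.
One shortest path: Depot → #101 → #103 → #102.

Minimum one-way distance = 35 m.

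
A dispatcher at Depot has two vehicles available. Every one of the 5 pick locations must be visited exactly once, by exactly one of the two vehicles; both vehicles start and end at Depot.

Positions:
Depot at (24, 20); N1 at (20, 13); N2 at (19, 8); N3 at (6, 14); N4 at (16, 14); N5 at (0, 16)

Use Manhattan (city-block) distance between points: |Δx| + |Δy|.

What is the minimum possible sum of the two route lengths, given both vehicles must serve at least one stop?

Try each way of splitting the stops between the two vehicles (each non-empty) and, for each split, find the best tour for each vehicle:
  {N1} + {N2, N3, N4, N5}: 22 + 72 = 94
  {N2} + {N1, N3, N4, N5}: 34 + 62 = 96
  {N1, N2} + {N3, N4, N5}: 34 + 60 = 94
  {N3} + {N1, N2, N4, N5}: 48 + 72 = 120
  {N1, N3} + {N2, N4, N5}: 50 + 72 = 122
  {N2, N3} + {N1, N4, N5}: 60 + 62 = 122
  … (15 splits in total)
Best: vehicle 1 Depot → N1 → Depot = 22; vehicle 2 Depot → N2 → N4 → N3 → N5 → Depot = 72; combined 94.

Minimum combined distance: 94.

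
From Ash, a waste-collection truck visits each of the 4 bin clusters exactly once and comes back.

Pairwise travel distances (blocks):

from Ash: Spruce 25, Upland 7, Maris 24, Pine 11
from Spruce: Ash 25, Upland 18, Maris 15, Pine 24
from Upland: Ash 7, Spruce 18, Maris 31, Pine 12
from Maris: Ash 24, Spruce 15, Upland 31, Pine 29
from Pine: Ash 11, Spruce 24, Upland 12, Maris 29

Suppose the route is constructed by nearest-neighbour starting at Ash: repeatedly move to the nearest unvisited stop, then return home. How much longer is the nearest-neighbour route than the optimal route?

From Ash: Upland=7, Pine=11, Maris=24, Spruce=25 → choose Upland (7).
From Upland: Pine=12, Spruce=18, Maris=31 → choose Pine (12).
From Pine: Spruce=24, Maris=29 → choose Spruce (24).
From Spruce: Maris=15 → choose Maris (15).
NN route Ash → Upland → Pine → Spruce → Maris → Ash costs 82.
Optimal: Ash → Upland → Spruce → Maris → Pine → Ash costs 80 (by enumerating all 12 distinct tours).
Excess = 82 − 80 = 2.

Excess over optimum: 2 blocks.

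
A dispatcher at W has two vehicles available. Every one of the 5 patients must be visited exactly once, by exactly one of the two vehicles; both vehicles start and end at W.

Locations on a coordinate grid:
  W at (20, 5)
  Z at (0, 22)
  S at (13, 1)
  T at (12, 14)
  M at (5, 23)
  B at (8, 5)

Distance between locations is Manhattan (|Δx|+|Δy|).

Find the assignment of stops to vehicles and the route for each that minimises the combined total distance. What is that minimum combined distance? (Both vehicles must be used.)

98 — the smallest possible combined total.

Check every non-empty split of the stops between the two vehicles; for each half take its own optimal tour:
  {Z} + {S, T, M, B}: 74 + 74 = 148
  {S} + {Z, T, M, B}: 22 + 76 = 98
  {Z, S} + {T, M, B}: 82 + 66 = 148
  {T} + {Z, S, M, B}: 34 + 84 = 118
  {Z, T} + {S, M, B}: 74 + 74 = 148
  {S, T} + {Z, M, B}: 42 + 76 = 118
  … (15 splits in total)
Best: vehicle 1 W → S → W = 22; vehicle 2 W → T → Z → M → B → W = 76; combined 98.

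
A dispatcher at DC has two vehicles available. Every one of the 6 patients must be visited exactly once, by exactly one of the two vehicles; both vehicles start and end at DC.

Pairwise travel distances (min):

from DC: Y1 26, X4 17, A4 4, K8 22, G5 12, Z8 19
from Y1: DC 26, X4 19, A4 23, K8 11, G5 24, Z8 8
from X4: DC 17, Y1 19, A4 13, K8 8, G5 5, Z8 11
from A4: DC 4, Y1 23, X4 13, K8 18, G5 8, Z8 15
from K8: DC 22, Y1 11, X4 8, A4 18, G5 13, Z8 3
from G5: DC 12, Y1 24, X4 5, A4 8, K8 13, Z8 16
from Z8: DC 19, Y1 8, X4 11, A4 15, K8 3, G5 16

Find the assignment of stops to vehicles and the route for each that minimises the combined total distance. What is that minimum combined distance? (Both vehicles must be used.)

Check every non-empty split of the stops between the two vehicles; for each half take its own optimal tour:
  {Y1} + {X4, A4, K8, G5, Z8}: 52 + 47 = 99
  {X4} + {Y1, A4, K8, G5, Z8}: 34 + 62 = 96
  {Y1, X4} + {A4, K8, G5, Z8}: 62 + 47 = 109
  {A4} + {Y1, X4, K8, G5, Z8}: 8 + 62 = 70
  {Y1, A4} + {X4, K8, G5, Z8}: 53 + 47 = 100
  {X4, A4} + {Y1, K8, G5, Z8}: 34 + 62 = 96
  … (31 splits in total)
Best: vehicle 1 DC → A4 → DC = 8; vehicle 2 DC → Y1 → Z8 → K8 → X4 → G5 → DC = 62; combined 70.

Minimum combined distance: 70 min.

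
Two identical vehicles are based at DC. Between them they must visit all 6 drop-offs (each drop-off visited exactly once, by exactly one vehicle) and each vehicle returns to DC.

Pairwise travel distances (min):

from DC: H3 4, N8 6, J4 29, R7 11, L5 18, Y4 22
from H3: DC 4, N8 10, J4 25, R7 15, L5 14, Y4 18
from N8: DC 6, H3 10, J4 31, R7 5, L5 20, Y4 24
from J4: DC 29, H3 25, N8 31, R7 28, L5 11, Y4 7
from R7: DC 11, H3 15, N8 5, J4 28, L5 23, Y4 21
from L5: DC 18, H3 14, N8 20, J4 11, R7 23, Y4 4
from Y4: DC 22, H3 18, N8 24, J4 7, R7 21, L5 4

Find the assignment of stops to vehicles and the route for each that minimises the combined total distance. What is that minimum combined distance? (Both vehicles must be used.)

76 min — the smallest possible combined total.

There are 2^5 − 1 = 31 ways to divide the 6 stops into two non-empty groups. For each, the best each vehicle can do is its own shortest tour through its group:
  {H3} + {N8, J4, R7, L5, Y4}: 8 + 68 = 76
  {N8} + {H3, J4, R7, L5, Y4}: 12 + 68 = 80
  {H3, N8} + {J4, R7, L5, Y4}: 20 + 68 = 88
  {J4} + {H3, N8, R7, L5, Y4}: 58 + 54 = 112
  {H3, J4} + {N8, R7, L5, Y4}: 58 + 54 = 112
  {N8, J4} + {H3, R7, L5, Y4}: 66 + 54 = 120
  … (31 splits in total)
Best: vehicle 1 DC → H3 → DC = 8; vehicle 2 DC → N8 → R7 → J4 → Y4 → L5 → DC = 68; combined 76.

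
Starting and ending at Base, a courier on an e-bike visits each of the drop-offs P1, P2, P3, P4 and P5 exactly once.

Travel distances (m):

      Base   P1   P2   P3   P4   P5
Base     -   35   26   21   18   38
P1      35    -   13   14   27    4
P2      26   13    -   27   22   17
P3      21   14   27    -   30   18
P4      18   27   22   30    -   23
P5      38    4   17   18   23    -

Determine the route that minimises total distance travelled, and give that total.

There are 60 distinct closed tours to check (reversals are equivalent).
Base - P1 - P2 - P3 - P4 - P5 - Base: 35+13+27+30+23+38 = 166
Base - P1 - P2 - P3 - P5 - P4 - Base: 35+13+27+18+23+18 = 134
Base - P1 - P2 - P4 - P3 - P5 - Base: 35+13+22+30+18+38 = 156
Base - P1 - P2 - P4 - P5 - P3 - Base: 35+13+22+23+18+21 = 132
Base - P1 - P2 - P5 - P3 - P4 - Base: 35+13+17+18+30+18 = 131
Base - P1 - P2 - P5 - P4 - P3 - Base: 35+13+17+23+30+21 = 139
Base - P1 - P3 - P2 - P4 - P5 - Base: 35+14+27+22+23+38 = 159
Base - P1 - P3 - P2 - P5 - P4 - Base: 35+14+27+17+23+18 = 134
Base - P1 - P3 - P4 - P2 - P5 - Base: 35+14+30+22+17+38 = 156
Base - P1 - P3 - P4 - P5 - P2 - Base: 35+14+30+23+17+26 = 145
Base - P1 - P3 - P5 - P2 - P4 - Base: 35+14+18+17+22+18 = 124
Base - P1 - P3 - P5 - P4 - P2 - Base: 35+14+18+23+22+26 = 138
Base - P1 - P4 - P2 - P3 - P5 - Base: 35+27+22+27+18+38 = 167
Base - P1 - P4 - P2 - P5 - P3 - Base: 35+27+22+17+18+21 = 140
… (46 more)
Base - P3 - P1 - P5 - P2 - P4 - Base: 21+14+4+17+22+18 = 96  ← best
The minimum is 96.
One optimal route: Base → P3 → P1 → P5 → P2 → P4 → Base (or its reverse).

Minimum total distance: 96 m.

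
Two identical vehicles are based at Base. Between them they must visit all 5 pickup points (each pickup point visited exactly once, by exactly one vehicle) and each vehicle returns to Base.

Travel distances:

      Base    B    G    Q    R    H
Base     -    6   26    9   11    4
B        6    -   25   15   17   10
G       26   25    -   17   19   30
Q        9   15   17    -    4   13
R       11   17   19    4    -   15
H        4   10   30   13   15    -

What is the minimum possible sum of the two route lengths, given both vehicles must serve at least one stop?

71 — the smallest possible combined total.

Check every non-empty split of the stops between the two vehicles; for each half take its own optimal tour:
  {B} + {G, Q, R, H}: 12 + 64 = 76
  {G} + {B, Q, R, H}: 52 + 44 = 96
  {B, G} + {Q, R, H}: 57 + 32 = 89
  {Q} + {B, G, R, H}: 18 + 69 = 87
  {B, Q} + {G, R, H}: 30 + 64 = 94
  {G, Q} + {B, R, H}: 52 + 42 = 94
  … (15 splits in total)
  {B, G, Q, R} + {H}: 63 + 8 = 71  ← best
Best: vehicle 1 Base → B → G → Q → R → Base = 63; vehicle 2 Base → H → Base = 8; combined 71.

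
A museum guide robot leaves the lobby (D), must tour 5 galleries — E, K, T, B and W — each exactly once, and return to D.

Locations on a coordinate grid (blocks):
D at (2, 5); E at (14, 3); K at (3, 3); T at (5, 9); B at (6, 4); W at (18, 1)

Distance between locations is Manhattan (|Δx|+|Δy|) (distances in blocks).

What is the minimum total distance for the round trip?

48 blocks — the shortest possible round trip.

With 5 stops there are 5!/2 = 60 distinct round trips (a route and its reverse cost the same).
D - E - K - T - B - W - D: 14+11+8+6+15+20 = 74
D - E - K - T - W - B - D: 14+11+8+21+15+5 = 74
D - E - K - B - T - W - D: 14+11+4+6+21+20 = 76
D - E - K - B - W - T - D: 14+11+4+15+21+7 = 72
D - E - K - W - T - B - D: 14+11+17+21+6+5 = 74
D - E - K - W - B - T - D: 14+11+17+15+6+7 = 70
D - E - T - K - B - W - D: 14+15+8+4+15+20 = 76
D - E - T - K - W - B - D: 14+15+8+17+15+5 = 74
D - E - T - B - K - W - D: 14+15+6+4+17+20 = 76
D - E - T - B - W - K - D: 14+15+6+15+17+3 = 70
D - E - T - W - K - B - D: 14+15+21+17+4+5 = 76
D - E - T - W - B - K - D: 14+15+21+15+4+3 = 72
D - E - B - K - T - W - D: 14+9+4+8+21+20 = 76
D - E - B - K - W - T - D: 14+9+4+17+21+7 = 72
… (46 more)
D - K - E - W - B - T - D: 3+11+6+15+6+7 = 48  ← best
The minimum is 48.
One optimal route: D → K → E → W → B → T → D (or its reverse).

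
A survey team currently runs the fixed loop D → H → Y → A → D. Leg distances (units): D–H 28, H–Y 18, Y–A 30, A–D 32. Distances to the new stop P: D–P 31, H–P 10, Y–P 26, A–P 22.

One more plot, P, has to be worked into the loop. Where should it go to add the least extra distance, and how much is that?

+13 — insert P between D and H.

Insertion cost between consecutive stops i–j is d(i,P) + d(P,j) − d(i,j):
  between D and H: 31 + 10 − 28 = 13
  between H and Y: 10 + 26 − 18 = 18
  between Y and A: 26 + 22 − 30 = 18
  between A and D: 22 + 31 − 32 = 21
Cheapest insertion is between D and H, adding 13.
New total = 108 + 13 = 121.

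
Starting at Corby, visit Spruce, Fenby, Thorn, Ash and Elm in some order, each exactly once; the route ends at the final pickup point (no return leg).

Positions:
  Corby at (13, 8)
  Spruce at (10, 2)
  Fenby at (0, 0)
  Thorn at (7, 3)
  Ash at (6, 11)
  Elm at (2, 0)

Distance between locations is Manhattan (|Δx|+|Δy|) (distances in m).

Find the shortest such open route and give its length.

Minimum one-way distance = 35 m.

There are 5! = 120 possible orderings.
Corby→Spruce→Fenby→Thorn→Ash→Elm: 9+12+10+9+15 = 55
Corby→Spruce→Fenby→Thorn→Elm→Ash: 9+12+10+8+15 = 54
Corby→Spruce→Fenby→Ash→Thorn→Elm: 9+12+17+9+8 = 55
Corby→Spruce→Fenby→Ash→Elm→Thorn: 9+12+17+15+8 = 61
Corby→Spruce→Fenby→Elm→Thorn→Ash: 9+12+2+8+9 = 40
Corby→Spruce→Fenby→Elm→Ash→Thorn: 9+12+2+15+9 = 47
Corby→Spruce→Thorn→Fenby→Ash→Elm: 9+4+10+17+15 = 55
Corby→Spruce→Thorn→Fenby→Elm→Ash: 9+4+10+2+15 = 40
Corby→Spruce→Thorn→Ash→Fenby→Elm: 9+4+9+17+2 = 41
Corby→Spruce→Thorn→Ash→Elm→Fenby: 9+4+9+15+2 = 39
Corby→Spruce→Thorn→Elm→Fenby→Ash: 9+4+8+2+17 = 40
Corby→Spruce→Thorn→Elm→Ash→Fenby: 9+4+8+15+17 = 53
Corby→Spruce→Ash→Fenby→Thorn→Elm: 9+13+17+10+8 = 57
Corby→Spruce→Ash→Fenby→Elm→Thorn: 9+13+17+2+8 = 49
… (106 more)
Corby→Ash→Thorn→Spruce→Elm→Fenby: 10+9+4+10+2 = 35  ← best
The minimum is 35.
One shortest path: Corby → Ash → Thorn → Spruce → Elm → Fenby.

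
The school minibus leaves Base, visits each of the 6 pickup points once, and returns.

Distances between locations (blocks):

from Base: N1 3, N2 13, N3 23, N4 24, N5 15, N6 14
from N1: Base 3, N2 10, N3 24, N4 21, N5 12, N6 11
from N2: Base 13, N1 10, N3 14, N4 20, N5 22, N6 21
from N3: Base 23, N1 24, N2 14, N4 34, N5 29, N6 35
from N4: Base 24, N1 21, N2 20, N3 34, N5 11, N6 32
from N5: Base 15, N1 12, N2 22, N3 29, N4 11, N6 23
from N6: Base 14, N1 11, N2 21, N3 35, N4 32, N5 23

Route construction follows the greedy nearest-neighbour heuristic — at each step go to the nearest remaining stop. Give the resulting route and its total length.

Total distance 113 blocks via the nearest-neighbour route Base → N1 → N2 → N3 → N5 → N4 → N6 → Base.

Base → [N1:3 / N2:13 / N6:14 / N5:15 / N3:23 / N4:24] → N1 (3)
N1 → [N2:10 / N6:11 / N5:12 / N4:21 / N3:24] → N2 (10)
N2 → [N3:14 / N4:20 / N6:21 / N5:22] → N3 (14)
N3 → [N5:29 / N4:34 / N6:35] → N5 (29)
N5 → [N4:11 / N6:23] → N4 (11)
N4 → [N6:32] → N6 (32)
Return N6→Base: 14.
Total = 3 + 10 + 14 + 29 + 11 + 32 + 14 = 113.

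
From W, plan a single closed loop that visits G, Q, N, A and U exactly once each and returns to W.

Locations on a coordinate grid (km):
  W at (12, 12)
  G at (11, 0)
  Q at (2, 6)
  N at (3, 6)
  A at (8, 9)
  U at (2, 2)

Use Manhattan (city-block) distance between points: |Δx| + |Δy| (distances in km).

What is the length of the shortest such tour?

Minimum total distance: 44 km.

With 5 stops there are 5!/2 = 60 distinct round trips (a route and its reverse cost the same).
W - G - Q - N - A - U - W: 13+15+1+8+13+20 = 70
W - G - Q - N - U - A - W: 13+15+1+5+13+7 = 54
W - G - Q - A - N - U - W: 13+15+9+8+5+20 = 70
W - G - Q - A - U - N - W: 13+15+9+13+5+15 = 70
W - G - Q - U - N - A - W: 13+15+4+5+8+7 = 52
W - G - Q - U - A - N - W: 13+15+4+13+8+15 = 68
W - G - N - Q - A - U - W: 13+14+1+9+13+20 = 70
W - G - N - Q - U - A - W: 13+14+1+4+13+7 = 52
W - G - N - A - Q - U - W: 13+14+8+9+4+20 = 68
W - G - N - A - U - Q - W: 13+14+8+13+4+16 = 68
W - G - N - U - Q - A - W: 13+14+5+4+9+7 = 52
W - G - N - U - A - Q - W: 13+14+5+13+9+16 = 70
W - G - A - Q - N - U - W: 13+12+9+1+5+20 = 60
W - G - A - Q - U - N - W: 13+12+9+4+5+15 = 58
… (46 more)
W - G - U - Q - N - A - W: 13+11+4+1+8+7 = 44  ← best
The minimum is 44.
One optimal route: W → G → U → Q → N → A → W (or its reverse).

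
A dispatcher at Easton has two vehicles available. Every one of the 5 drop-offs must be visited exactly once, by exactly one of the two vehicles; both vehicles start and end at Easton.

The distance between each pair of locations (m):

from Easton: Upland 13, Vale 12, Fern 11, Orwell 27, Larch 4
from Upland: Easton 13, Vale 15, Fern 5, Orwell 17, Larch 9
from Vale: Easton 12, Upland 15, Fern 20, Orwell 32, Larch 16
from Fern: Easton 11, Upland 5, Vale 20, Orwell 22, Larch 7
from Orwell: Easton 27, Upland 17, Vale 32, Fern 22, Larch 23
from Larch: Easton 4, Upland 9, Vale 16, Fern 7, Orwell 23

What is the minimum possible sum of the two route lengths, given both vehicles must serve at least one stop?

Minimum combined distance: 84 m.

Check every non-empty split of the stops between the two vehicles; for each half take its own optimal tour:
  {Upland} + {Vale, Fern, Orwell, Larch}: 26 + 77 = 103
  {Vale} + {Upland, Fern, Orwell, Larch}: 24 + 60 = 84
  {Upland, Vale} + {Fern, Orwell, Larch}: 40 + 60 = 100
  {Fern} + {Upland, Vale, Orwell, Larch}: 22 + 71 = 93
  {Upland, Fern} + {Vale, Orwell, Larch}: 29 + 71 = 100
  {Vale, Fern} + {Upland, Orwell, Larch}: 43 + 57 = 100
  … (15 splits in total)
Best: vehicle 1 Easton → Vale → Easton = 24; vehicle 2 Easton → Fern → Upland → Orwell → Larch → Easton = 60; combined 84.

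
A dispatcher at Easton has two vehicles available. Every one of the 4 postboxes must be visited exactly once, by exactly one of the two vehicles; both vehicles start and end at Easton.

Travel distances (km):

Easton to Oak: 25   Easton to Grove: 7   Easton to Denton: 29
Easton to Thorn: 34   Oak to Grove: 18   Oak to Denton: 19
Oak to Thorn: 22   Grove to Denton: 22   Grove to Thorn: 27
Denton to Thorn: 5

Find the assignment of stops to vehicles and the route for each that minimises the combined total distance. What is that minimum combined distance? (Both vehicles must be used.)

There are 2^3 − 1 = 7 ways to divide the 4 stops into two non-empty groups. For each, the best each vehicle can do is its own shortest tour through its group:
  {Oak} + {Grove, Denton, Thorn}: 50 + 68 = 118
  {Grove} + {Oak, Denton, Thorn}: 14 + 81 = 95
  {Oak, Grove} + {Denton, Thorn}: 50 + 68 = 118
  {Denton} + {Oak, Grove, Thorn}: 58 + 81 = 139
  {Oak, Denton} + {Grove, Thorn}: 73 + 68 = 141
  {Grove, Denton} + {Oak, Thorn}: 58 + 81 = 139
  … (7 splits in total)
Best: vehicle 1 Easton → Grove → Easton = 14; vehicle 2 Easton → Oak → Thorn → Denton → Easton = 81; combined 95.

95 km — the smallest possible combined total.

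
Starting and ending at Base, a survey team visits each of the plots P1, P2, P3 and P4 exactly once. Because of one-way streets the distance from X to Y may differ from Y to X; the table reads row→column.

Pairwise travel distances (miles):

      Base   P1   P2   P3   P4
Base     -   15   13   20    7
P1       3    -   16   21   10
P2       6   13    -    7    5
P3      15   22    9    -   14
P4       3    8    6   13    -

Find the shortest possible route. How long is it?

Minimum total distance: 45 miles.

Base → P1 → P2 → P3 → P4 → Base: 15+16+7+14+3 = 55
Base → P1 → P2 → P4 → P3 → Base: 15+16+5+13+15 = 64
Base → P1 → P3 → P2 → P4 → Base: 15+21+9+5+3 = 53
Base → P1 → P3 → P4 → P2 → Base: 15+21+14+6+6 = 62
Base → P1 → P4 → P2 → P3 → Base: 15+10+6+7+15 = 53
Base → P1 → P4 → P3 → P2 → Base: 15+10+13+9+6 = 53
Base → P2 → P1 → P3 → P4 → Base: 13+13+21+14+3 = 64
Base → P2 → P1 → P4 → P3 → Base: 13+13+10+13+15 = 64
Base → P2 → P3 → P1 → P4 → Base: 13+7+22+10+3 = 55
Base → P2 → P3 → P4 → P1 → Base: 13+7+14+8+3 = 45
Base → P2 → P4 → P1 → P3 → Base: 13+5+8+21+15 = 62
Base → P2 → P4 → P3 → P1 → Base: 13+5+13+22+3 = 56
Base → P3 → P1 → P2 → P4 → Base: 20+22+16+5+3 = 66
Base → P3 → P1 → P4 → P2 → Base: 20+22+10+6+6 = 64
… (10 more)
The minimum is 45.
One optimal route: Base → P2 → P3 → P4 → P1 → Base.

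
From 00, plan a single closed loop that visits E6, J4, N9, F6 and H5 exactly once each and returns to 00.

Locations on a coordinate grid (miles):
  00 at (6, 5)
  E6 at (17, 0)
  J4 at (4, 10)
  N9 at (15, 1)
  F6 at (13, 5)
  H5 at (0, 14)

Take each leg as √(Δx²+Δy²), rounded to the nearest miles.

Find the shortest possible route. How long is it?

With 5 stops there are 5!/2 = 60 distinct round trips (a route and its reverse cost the same).
00→E6→J4→N9→F6→H5→00: 12+16+14+4+16+11 = 73
00→E6→J4→N9→H5→F6→00: 12+16+14+20+16+7 = 85
00→E6→J4→F6→N9→H5→00: 12+16+10+4+20+11 = 73
00→E6→J4→F6→H5→N9→00: 12+16+10+16+20+10 = 84
00→E6→J4→H5→N9→F6→00: 12+16+6+20+4+7 = 65
00→E6→J4→H5→F6→N9→00: 12+16+6+16+4+10 = 64
00→E6→N9→J4→F6→H5→00: 12+2+14+10+16+11 = 65
00→E6→N9→J4→H5→F6→00: 12+2+14+6+16+7 = 57
00→E6→N9→F6→J4→H5→00: 12+2+4+10+6+11 = 45
00→E6→N9→F6→H5→J4→00: 12+2+4+16+6+5 = 45
00→E6→N9→H5→J4→F6→00: 12+2+20+6+10+7 = 57
00→E6→N9→H5→F6→J4→00: 12+2+20+16+10+5 = 65
00→E6→F6→J4→N9→H5→00: 12+6+10+14+20+11 = 73
00→E6→F6→J4→H5→N9→00: 12+6+10+6+20+10 = 64
… (46 more)
The minimum is 45.
One optimal route: 00 → E6 → N9 → F6 → J4 → H5 → 00 (or its reverse).

45 miles — the shortest possible round trip.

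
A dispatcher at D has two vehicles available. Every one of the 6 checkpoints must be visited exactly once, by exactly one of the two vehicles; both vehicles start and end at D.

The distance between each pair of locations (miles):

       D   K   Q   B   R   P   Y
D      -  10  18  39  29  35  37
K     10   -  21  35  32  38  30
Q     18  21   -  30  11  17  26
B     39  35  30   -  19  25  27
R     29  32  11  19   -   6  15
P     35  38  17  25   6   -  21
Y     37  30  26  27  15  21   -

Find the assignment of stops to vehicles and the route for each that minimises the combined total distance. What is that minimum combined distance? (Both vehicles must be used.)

Minimum combined distance: 142 miles.

There are 2^5 − 1 = 31 ways to divide the 6 stops into two non-empty groups. For each, the best each vehicle can do is its own shortest tour through its group:
  {K} + {Q, B, R, P, Y}: 20 + 122 = 142
  {Q} + {K, B, R, P, Y}: 36 + 125 = 161
  {K, Q} + {B, R, P, Y}: 49 + 122 = 171
  {B} + {K, Q, R, P, Y}: 78 + 96 = 174
  {K, B} + {Q, R, P, Y}: 84 + 93 = 177
  {Q, B} + {K, R, P, Y}: 87 + 96 = 183
  … (31 splits in total)
Best: vehicle 1 D → K → D = 20; vehicle 2 D → Q → R → P → Y → B → D = 122; combined 142.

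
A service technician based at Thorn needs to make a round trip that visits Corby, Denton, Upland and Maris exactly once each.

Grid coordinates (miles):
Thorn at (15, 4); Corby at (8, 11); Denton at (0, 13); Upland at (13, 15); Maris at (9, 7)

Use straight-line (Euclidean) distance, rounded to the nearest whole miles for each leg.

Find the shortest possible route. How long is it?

43 miles — the shortest possible round trip.

With 4 stops there are 4!/2 = 12 distinct round trips (a route and its reverse cost the same).
Thorn-Corby-Denton-Upland-Maris-Thorn: 10+8+13+9+7 = 47
Thorn-Corby-Denton-Maris-Upland-Thorn: 10+8+11+9+11 = 49
Thorn-Corby-Upland-Denton-Maris-Thorn: 10+6+13+11+7 = 47
Thorn-Corby-Upland-Maris-Denton-Thorn: 10+6+9+11+17 = 53
Thorn-Corby-Maris-Denton-Upland-Thorn: 10+4+11+13+11 = 49
Thorn-Corby-Maris-Upland-Denton-Thorn: 10+4+9+13+17 = 53
Thorn-Denton-Corby-Upland-Maris-Thorn: 17+8+6+9+7 = 47
Thorn-Denton-Corby-Maris-Upland-Thorn: 17+8+4+9+11 = 49
Thorn-Denton-Upland-Corby-Maris-Thorn: 17+13+6+4+7 = 47
Thorn-Denton-Maris-Corby-Upland-Thorn: 17+11+4+6+11 = 49
Thorn-Upland-Corby-Denton-Maris-Thorn: 11+6+8+11+7 = 43
Thorn-Upland-Denton-Corby-Maris-Thorn: 11+13+8+4+7 = 43
The minimum is 43.
One optimal route: Thorn → Upland → Corby → Denton → Maris → Thorn (or its reverse).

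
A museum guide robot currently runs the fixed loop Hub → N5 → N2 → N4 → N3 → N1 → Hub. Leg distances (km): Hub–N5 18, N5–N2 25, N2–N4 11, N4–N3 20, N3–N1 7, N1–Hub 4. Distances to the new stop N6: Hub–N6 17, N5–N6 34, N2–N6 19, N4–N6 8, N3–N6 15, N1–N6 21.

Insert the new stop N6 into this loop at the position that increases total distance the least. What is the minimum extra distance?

Minimum extra distance: 3 km, inserting N6 between N4 and N3.

Insertion cost between consecutive stops i–j is d(i,N6) + d(N6,j) − d(i,j):
  between Hub and N5: 17 + 34 − 18 = 33
  between N5 and N2: 34 + 19 − 25 = 28
  between N2 and N4: 19 + 8 − 11 = 16
  between N4 and N3: 8 + 15 − 20 = 3
  between N3 and N1: 15 + 21 − 7 = 29
  between N1 and Hub: 21 + 17 − 4 = 34
Cheapest insertion is between N4 and N3, adding 3.
New total = 85 + 3 = 88.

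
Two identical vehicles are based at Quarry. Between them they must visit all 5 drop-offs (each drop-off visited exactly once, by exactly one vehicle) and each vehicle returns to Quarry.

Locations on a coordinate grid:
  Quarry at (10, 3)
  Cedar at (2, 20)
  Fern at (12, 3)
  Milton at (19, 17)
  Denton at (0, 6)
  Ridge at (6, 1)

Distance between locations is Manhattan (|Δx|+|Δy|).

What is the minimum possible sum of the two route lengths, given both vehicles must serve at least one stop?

80 — the smallest possible combined total.

There are 2^4 − 1 = 15 ways to divide the 5 stops into two non-empty groups. For each, the best each vehicle can do is its own shortest tour through its group:
  {Cedar} + {Fern, Milton, Denton, Ridge}: 50 + 70 = 120
  {Fern} + {Cedar, Milton, Denton, Ridge}: 4 + 76 = 80
  {Cedar, Fern} + {Milton, Denton, Ridge}: 54 + 70 = 124
  {Milton} + {Cedar, Fern, Denton, Ridge}: 46 + 62 = 108
  {Cedar, Milton} + {Fern, Denton, Ridge}: 68 + 34 = 102
  {Fern, Milton} + {Cedar, Denton, Ridge}: 46 + 58 = 104
  … (15 splits in total)
Best: vehicle 1 Quarry → Fern → Quarry = 4; vehicle 2 Quarry → Milton → Cedar → Denton → Ridge → Quarry = 76; combined 80.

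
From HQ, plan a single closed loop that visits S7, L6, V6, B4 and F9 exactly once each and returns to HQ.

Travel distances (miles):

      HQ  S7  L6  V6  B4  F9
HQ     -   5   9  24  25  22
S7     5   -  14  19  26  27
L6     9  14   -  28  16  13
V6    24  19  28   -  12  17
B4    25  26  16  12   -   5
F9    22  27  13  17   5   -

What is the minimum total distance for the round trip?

HQ-S7-L6-V6-B4-F9-HQ: 5+14+28+12+5+22 = 86
HQ-S7-L6-V6-F9-B4-HQ: 5+14+28+17+5+25 = 94
HQ-S7-L6-B4-V6-F9-HQ: 5+14+16+12+17+22 = 86
HQ-S7-L6-B4-F9-V6-HQ: 5+14+16+5+17+24 = 81
HQ-S7-L6-F9-V6-B4-HQ: 5+14+13+17+12+25 = 86
HQ-S7-L6-F9-B4-V6-HQ: 5+14+13+5+12+24 = 73
HQ-S7-V6-L6-B4-F9-HQ: 5+19+28+16+5+22 = 95
HQ-S7-V6-L6-F9-B4-HQ: 5+19+28+13+5+25 = 95
HQ-S7-V6-B4-L6-F9-HQ: 5+19+12+16+13+22 = 87
HQ-S7-V6-B4-F9-L6-HQ: 5+19+12+5+13+9 = 63
HQ-S7-V6-F9-L6-B4-HQ: 5+19+17+13+16+25 = 95
HQ-S7-V6-F9-B4-L6-HQ: 5+19+17+5+16+9 = 71
HQ-S7-B4-L6-V6-F9-HQ: 5+26+16+28+17+22 = 114
HQ-S7-B4-L6-F9-V6-HQ: 5+26+16+13+17+24 = 101
… (46 more)
The minimum is 63.
One optimal route: HQ → S7 → V6 → B4 → F9 → L6 → HQ (or its reverse).

Minimum total distance: 63 miles.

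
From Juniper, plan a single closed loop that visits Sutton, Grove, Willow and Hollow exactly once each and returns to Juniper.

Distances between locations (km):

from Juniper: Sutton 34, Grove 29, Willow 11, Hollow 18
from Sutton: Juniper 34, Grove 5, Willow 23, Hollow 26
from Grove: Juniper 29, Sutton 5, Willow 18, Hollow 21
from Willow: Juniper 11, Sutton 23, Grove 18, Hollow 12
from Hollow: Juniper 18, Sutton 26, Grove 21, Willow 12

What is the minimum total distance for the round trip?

Juniper → Sutton → Grove → Willow → Hollow → Juniper: 34+5+18+12+18 = 87
Juniper → Sutton → Grove → Hollow → Willow → Juniper: 34+5+21+12+11 = 83
Juniper → Sutton → Willow → Grove → Hollow → Juniper: 34+23+18+21+18 = 114
Juniper → Sutton → Willow → Hollow → Grove → Juniper: 34+23+12+21+29 = 119
Juniper → Sutton → Hollow → Grove → Willow → Juniper: 34+26+21+18+11 = 110
Juniper → Sutton → Hollow → Willow → Grove → Juniper: 34+26+12+18+29 = 119
Juniper → Grove → Sutton → Willow → Hollow → Juniper: 29+5+23+12+18 = 87
Juniper → Grove → Sutton → Hollow → Willow → Juniper: 29+5+26+12+11 = 83
Juniper → Grove → Willow → Sutton → Hollow → Juniper: 29+18+23+26+18 = 114
Juniper → Grove → Hollow → Sutton → Willow → Juniper: 29+21+26+23+11 = 110
Juniper → Willow → Sutton → Grove → Hollow → Juniper: 11+23+5+21+18 = 78
Juniper → Willow → Grove → Sutton → Hollow → Juniper: 11+18+5+26+18 = 78
The minimum is 78.
One optimal route: Juniper → Willow → Sutton → Grove → Hollow → Juniper (or its reverse).

78 km — the shortest possible round trip.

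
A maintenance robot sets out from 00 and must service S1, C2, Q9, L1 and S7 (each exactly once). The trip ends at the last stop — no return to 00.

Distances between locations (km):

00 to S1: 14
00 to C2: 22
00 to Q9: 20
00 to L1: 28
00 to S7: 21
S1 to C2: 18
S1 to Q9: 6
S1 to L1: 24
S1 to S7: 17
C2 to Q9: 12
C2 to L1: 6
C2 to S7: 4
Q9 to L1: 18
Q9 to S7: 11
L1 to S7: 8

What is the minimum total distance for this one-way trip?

There are 5! = 120 possible orderings.
00→S1→C2→Q9→L1→S7: 14+18+12+18+8 = 70
00→S1→C2→Q9→S7→L1: 14+18+12+11+8 = 63
00→S1→C2→L1→Q9→S7: 14+18+6+18+11 = 67
00→S1→C2→L1→S7→Q9: 14+18+6+8+11 = 57
00→S1→C2→S7→Q9→L1: 14+18+4+11+18 = 65
00→S1→C2→S7→L1→Q9: 14+18+4+8+18 = 62
00→S1→Q9→C2→L1→S7: 14+6+12+6+8 = 46
00→S1→Q9→C2→S7→L1: 14+6+12+4+8 = 44
00→S1→Q9→L1→C2→S7: 14+6+18+6+4 = 48
00→S1→Q9→L1→S7→C2: 14+6+18+8+4 = 50
00→S1→Q9→S7→C2→L1: 14+6+11+4+6 = 41
00→S1→Q9→S7→L1→C2: 14+6+11+8+6 = 45
00→S1→L1→C2→Q9→S7: 14+24+6+12+11 = 67
00→S1→L1→C2→S7→Q9: 14+24+6+4+11 = 59
… (106 more)
The minimum is 41.
One shortest path: 00 → S1 → Q9 → S7 → C2 → L1.

Shortest open route: 41 km.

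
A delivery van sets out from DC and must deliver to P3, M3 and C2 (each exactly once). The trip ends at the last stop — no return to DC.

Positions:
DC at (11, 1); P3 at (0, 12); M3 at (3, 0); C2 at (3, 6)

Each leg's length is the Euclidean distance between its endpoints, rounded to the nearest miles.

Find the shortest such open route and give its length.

Shortest open route: 21 miles.

There are 3! = 6 possible orderings.
DC→P3→M3→C2: 16+12+6 = 34
DC→P3→C2→M3: 16+7+6 = 29
DC→M3→P3→C2: 8+12+7 = 27
DC→M3→C2→P3: 8+6+7 = 21
DC→C2→P3→M3: 9+7+12 = 28
DC→C2→M3→P3: 9+6+12 = 27
The minimum is 21.
One shortest path: DC → M3 → C2 → P3.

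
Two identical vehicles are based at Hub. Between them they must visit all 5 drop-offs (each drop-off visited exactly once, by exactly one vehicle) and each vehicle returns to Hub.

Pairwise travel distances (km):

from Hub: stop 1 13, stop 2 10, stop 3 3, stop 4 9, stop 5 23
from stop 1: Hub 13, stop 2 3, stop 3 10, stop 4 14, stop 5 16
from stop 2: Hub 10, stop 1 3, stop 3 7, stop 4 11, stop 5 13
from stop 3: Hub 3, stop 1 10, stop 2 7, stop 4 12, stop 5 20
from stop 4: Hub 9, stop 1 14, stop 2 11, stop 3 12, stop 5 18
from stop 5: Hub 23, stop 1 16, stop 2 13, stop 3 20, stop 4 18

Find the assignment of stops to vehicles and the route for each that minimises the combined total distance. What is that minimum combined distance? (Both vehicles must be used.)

Minimum combined distance: 62 km.

Check every non-empty split of the stops between the two vehicles; for each half take its own optimal tour:
  {stop 1} + {stop 2, stop 3, stop 4, stop 5}: 26 + 50 = 76
  {stop 2} + {stop 1, stop 3, stop 4, stop 5}: 20 + 56 = 76
  {stop 1, stop 2} + {stop 3, stop 4, stop 5}: 26 + 50 = 76
  {stop 3} + {stop 1, stop 2, stop 4, stop 5}: 6 + 56 = 62
  {stop 1, stop 3} + {stop 2, stop 4, stop 5}: 26 + 50 = 76
  {stop 2, stop 3} + {stop 1, stop 4, stop 5}: 20 + 56 = 76
  … (15 splits in total)
Best: vehicle 1 Hub → stop 3 → Hub = 6; vehicle 2 Hub → stop 1 → stop 2 → stop 5 → stop 4 → Hub = 56; combined 62.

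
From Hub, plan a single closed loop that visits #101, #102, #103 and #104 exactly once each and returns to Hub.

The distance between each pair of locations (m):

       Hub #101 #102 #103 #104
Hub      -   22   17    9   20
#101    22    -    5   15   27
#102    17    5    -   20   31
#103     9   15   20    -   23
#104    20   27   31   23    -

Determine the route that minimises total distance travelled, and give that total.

There are 12 distinct closed tours to check (reversals are equivalent).
Hub-#101-#102-#103-#104-Hub: 22+5+20+23+20 = 90
Hub-#101-#102-#104-#103-Hub: 22+5+31+23+9 = 90
Hub-#101-#103-#102-#104-Hub: 22+15+20+31+20 = 108
Hub-#101-#103-#104-#102-Hub: 22+15+23+31+17 = 108
Hub-#101-#104-#102-#103-Hub: 22+27+31+20+9 = 109
Hub-#101-#104-#103-#102-Hub: 22+27+23+20+17 = 109
Hub-#102-#101-#103-#104-Hub: 17+5+15+23+20 = 80
Hub-#102-#101-#104-#103-Hub: 17+5+27+23+9 = 81
Hub-#102-#103-#101-#104-Hub: 17+20+15+27+20 = 99
Hub-#102-#104-#101-#103-Hub: 17+31+27+15+9 = 99
Hub-#103-#101-#102-#104-Hub: 9+15+5+31+20 = 80
Hub-#103-#102-#101-#104-Hub: 9+20+5+27+20 = 81
The minimum is 80.
One optimal route: Hub → #102 → #101 → #103 → #104 → Hub (or its reverse).

Minimum total distance: 80 m.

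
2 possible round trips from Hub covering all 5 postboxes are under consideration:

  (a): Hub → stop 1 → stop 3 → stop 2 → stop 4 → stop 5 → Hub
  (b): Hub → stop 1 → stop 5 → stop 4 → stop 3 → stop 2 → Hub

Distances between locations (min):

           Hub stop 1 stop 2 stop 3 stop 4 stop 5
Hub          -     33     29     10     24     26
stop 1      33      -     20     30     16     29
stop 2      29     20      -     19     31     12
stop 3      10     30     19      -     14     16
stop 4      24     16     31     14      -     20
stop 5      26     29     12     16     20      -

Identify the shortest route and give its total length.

144 min — (b) is the shortest.

(a): 33 + 30 + 19 + 31 + 20 + 26 = 159
(b): 33 + 29 + 20 + 14 + 19 + 29 = 144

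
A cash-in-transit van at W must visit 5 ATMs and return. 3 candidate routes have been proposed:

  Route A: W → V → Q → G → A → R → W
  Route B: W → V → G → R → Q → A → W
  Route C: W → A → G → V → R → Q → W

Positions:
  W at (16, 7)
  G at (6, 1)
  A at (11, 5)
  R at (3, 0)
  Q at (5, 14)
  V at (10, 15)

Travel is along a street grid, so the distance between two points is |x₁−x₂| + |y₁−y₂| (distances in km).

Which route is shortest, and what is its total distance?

Route A: 14 + 6 + 14 + 9 + 13 + 20 = 76
Route B: 14 + 18 + 4 + 16 + 15 + 7 = 74
Route C: 7 + 9 + 18 + 22 + 16 + 18 = 90

Shortest is Route B, total 74 km.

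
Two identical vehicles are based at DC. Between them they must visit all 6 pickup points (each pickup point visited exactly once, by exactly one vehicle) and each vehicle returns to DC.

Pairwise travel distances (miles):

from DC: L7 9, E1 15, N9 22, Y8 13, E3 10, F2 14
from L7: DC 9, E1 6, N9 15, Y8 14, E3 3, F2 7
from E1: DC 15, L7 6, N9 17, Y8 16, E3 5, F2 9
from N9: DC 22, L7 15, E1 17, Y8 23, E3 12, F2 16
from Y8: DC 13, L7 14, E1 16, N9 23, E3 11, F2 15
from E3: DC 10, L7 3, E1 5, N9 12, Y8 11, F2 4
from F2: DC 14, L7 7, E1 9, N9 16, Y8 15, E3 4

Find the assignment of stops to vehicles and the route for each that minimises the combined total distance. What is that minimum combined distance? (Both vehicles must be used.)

Try each way of splitting the stops between the two vehicles (each non-empty) and, for each split, find the best tour for each vehicle:
  {L7} + {E1, N9, Y8, E3, F2}: 18 + 76 = 94
  {E1} + {L7, N9, Y8, E3, F2}: 30 + 68 = 98
  {L7, E1} + {N9, Y8, E3, F2}: 30 + 66 = 96
  {N9} + {L7, E1, Y8, E3, F2}: 44 + 52 = 96
  {L7, N9} + {E1, Y8, E3, F2}: 46 + 52 = 98
  {E1, N9} + {L7, Y8, E3, F2}: 54 + 44 = 98
  … (31 splits in total)
  {Y8} + {L7, E1, N9, E3, F2}: 26 + 62 = 88  ← best
Best: vehicle 1 DC → Y8 → DC = 26; vehicle 2 DC → L7 → E1 → N9 → E3 → F2 → DC = 62; combined 88.

Minimum combined distance: 88 miles.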